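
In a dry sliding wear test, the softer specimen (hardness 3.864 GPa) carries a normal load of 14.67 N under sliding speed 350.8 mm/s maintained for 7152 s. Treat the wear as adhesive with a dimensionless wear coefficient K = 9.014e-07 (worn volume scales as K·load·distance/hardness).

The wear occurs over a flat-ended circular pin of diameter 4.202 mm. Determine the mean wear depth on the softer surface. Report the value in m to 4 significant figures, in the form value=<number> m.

All working math runs at full float precision. Intermediate values are printed rounded, and a lone final rounding: 4 significant figures.
Convert: Sliding speed v = 350.8 mm/s = 0.3508 m/s. Path length L = v·t = 0.3508 m/s × 7152 s = 2509 m.
Convert: Hardness H = 3.864 GPa = 3.864e+09 Pa.
Convert: Pin diameter d = 4.202 mm = 0.004202 m. Contact area A = π·d²/4 = π·(0.004202 m)²/4 = 1.387e-05 m².
Expressed in SI base units: W = 14.67 N, H = 3.864e+09 Pa, K = 9.014e-07.
Worn volume V = K·W·L/H = 9.014e-07 · 14.67 · 2509 / 3.864e+09 = 8.586e-12 m³.
Depth h = V/A = 8.586e-12 / 1.387e-05 = 6.191e-07 m.

value=6.191e-07 m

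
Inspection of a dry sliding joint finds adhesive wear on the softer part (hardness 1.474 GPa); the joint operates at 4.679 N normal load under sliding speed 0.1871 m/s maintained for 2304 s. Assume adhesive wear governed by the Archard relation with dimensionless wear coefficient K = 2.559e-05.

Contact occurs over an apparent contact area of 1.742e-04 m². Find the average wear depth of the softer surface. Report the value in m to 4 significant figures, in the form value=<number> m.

Each operation runs at full float precision. Intermediates are printed rounded, and a lone final rounding: 4 significant digits.
Convert: Distance L = v·t = 0.1871 m/s × 2304 s = 431.1 m.
Convert: Hardness H = 1.474 GPa = 1.474e+09 Pa.
As SI base values: W = 4.679 N, H = 1.474e+09 Pa, K = 2.559e-05.
Archard volume V = K·W·L/H = 2.559e-05 · 4.679 · 431.1 / 1.474e+09 = 3.502e-11 m³.
Depth h = V/A = 3.502e-11 / 1.742e-04 = 2.010e-07 m.

value=2.010e-07 m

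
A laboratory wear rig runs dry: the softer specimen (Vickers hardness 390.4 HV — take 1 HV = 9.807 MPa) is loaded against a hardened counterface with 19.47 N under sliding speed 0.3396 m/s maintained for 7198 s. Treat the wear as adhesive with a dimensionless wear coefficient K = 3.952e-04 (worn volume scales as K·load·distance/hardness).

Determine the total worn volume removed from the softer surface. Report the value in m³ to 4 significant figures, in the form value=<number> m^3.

Intermediates are printed rounded — all working math maintains full float precision — rounded just once: four significant figures.
Convert: Total distance L = v·t = 0.3396 m/s × 7198 s = 2444 m.
Convert: Hardness H = 390.4 HV × 9.807 MPa/HV = 3829 MPa = 3.829e+09 Pa.
As SI base values: W = 19.47 N, H = 3.829e+09 Pa, K = 3.952e-04.
Worn volume V = K·W·L/H = 3.952e-04 · 19.47 · 2444 / 3.829e+09 = 4.913e-09 m³.

value=4.913e-09 m^3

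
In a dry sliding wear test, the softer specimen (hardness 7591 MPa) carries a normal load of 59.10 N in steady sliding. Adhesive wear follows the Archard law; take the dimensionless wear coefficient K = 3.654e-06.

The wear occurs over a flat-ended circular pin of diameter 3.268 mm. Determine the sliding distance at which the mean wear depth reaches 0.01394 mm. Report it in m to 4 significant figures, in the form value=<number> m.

Intermediates are printed rounded; the computation carries full precision; a lone final rounding to four significant digits.
Hardness H = 7591 MPa = 7.591e+09 Pa.
Pin diameter d = 3.268 mm = 0.003268 m. Contact area A = π·d²/4 = π·(0.003268 m)²/4 = 8.388e-06 m².
Depth limit h_lim = 0.01394 mm = 1.394e-05 m.
In SI base units: W = 59.10 N, H = 7.591e+09 Pa, K = 3.654e-06.
Limit volume V_lim = h_lim·A = 1.394e-05 · 8.388e-06 = 1.169e-10 m³.
Inverting, life L = V_lim·H/(K·W) = 1.169e-10 · 7.591e+09 / (3.654e-06 · 59.10) = 4110 m.

value=4110 m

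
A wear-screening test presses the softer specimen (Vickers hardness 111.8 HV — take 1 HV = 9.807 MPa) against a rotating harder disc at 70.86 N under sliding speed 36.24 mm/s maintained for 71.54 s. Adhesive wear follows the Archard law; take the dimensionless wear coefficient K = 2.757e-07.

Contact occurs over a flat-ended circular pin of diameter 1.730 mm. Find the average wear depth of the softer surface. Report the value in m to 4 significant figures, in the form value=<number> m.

The intermediates are shown rounded — each operation maintains full float precision — rounded once at the end: 4 significant digits.
Convert: Sliding speed v = 36.24 mm/s = 0.03624 m/s. The distance L = v·t = 0.03624 m/s × 71.54 s = 2.593 m.
Convert: Hardness H = 111.8 HV × 9.807 MPa/HV = 1096 MPa = 1.096e+09 Pa.
Convert: Pin diameter d = 1.730 mm = 0.001730 m. Contact area A = π·d²/4 = π·(0.001730 m)²/4 = 2.351e-06 m².
Working in SI base units: W = 70.86 N, H = 1.096e+09 Pa, K = 2.757e-07.
Apply Archard: V = K·W·L/H = 2.757e-07 · 70.86 · 2.593 / 1.096e+09 = 4.620e-14 m³.
Mean depth h = V/A = 4.620e-14 / 2.351e-06 = 1.965e-08 m.

value=1.965e-08 m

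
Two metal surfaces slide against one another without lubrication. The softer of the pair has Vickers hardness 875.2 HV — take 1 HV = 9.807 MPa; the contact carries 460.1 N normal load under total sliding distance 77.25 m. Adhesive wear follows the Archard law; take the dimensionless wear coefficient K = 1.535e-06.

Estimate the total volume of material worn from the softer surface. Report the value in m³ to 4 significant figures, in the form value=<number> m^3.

value=6.356e-12 m^3

Intermediates are printed rounded. Each operation holds exact precision — rounded once at the end: four significant digits.
Hardness H = 875.2 HV × 9.807 MPa/HV = 8583 MPa = 8.583e+09 Pa.
In SI base units, W = 460.1 N, H = 8.583e+09 Pa, K = 1.535e-06.
Apply Archard: V = K·W·L/H = 1.535e-06 · 460.1 · 77.25 / 8.583e+09 = 6.356e-12 m³.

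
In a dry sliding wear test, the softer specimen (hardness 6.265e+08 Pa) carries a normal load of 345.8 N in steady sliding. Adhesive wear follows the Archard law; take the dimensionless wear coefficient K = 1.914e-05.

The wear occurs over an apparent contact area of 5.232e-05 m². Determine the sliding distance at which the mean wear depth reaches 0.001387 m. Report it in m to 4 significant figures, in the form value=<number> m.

value=6869 m

Printed values are rounded. Every step holds exact precision — rounded once at the end to four significant figures.
Working in SI base units: W = 345.8 N, H = 6.265e+08 Pa, K = 1.914e-05.
At the depth limit, V_lim = h_lim·A = 0.001387 · 5.232e-05 = 7.257e-08 m³.
Life L = V_lim·H/(K·W) = 7.257e-08 · 6.265e+08 / (1.914e-05 · 345.8) = 6869 m.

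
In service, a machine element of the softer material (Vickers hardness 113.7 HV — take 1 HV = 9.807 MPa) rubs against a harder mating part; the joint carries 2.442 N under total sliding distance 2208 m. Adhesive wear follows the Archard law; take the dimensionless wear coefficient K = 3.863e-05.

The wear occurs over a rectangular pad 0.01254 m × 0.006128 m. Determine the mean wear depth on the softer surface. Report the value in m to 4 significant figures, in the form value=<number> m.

value=2.431e-06 m

Every step runs at full precision; intermediate values are displayed rounded, and a lone final rounding to 4 significant digits.
Hardness H = 113.7 HV × 9.807 MPa/HV = 1115 MPa = 1.115e+09 Pa.
Contact area A = 0.01254 m × 0.006128 m = 7.685e-05 m².
Collected in SI base units: W = 2.442 N, H = 1.115e+09 Pa, K = 3.863e-05.
Archard volume V = K·W·L/H = 3.863e-05 · 2.442 · 2208 / 1.115e+09 = 1.868e-10 m³.
Mean wear depth h = V/A = 1.868e-10 / 7.685e-05 = 2.431e-06 m.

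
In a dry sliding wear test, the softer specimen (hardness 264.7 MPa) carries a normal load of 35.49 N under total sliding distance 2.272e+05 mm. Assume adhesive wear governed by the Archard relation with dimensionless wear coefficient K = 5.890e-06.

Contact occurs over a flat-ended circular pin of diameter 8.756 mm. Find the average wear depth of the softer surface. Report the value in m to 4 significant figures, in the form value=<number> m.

value=2.980e-06 m

The intermediates are printed rounded. The computation maintains exact precision — rounded just once to four significant digits.
Convert: The distance L = 2.272e+05 mm = 227.2 m.
Convert: Hardness H = 264.7 MPa = 2.647e+08 Pa.
Convert: Pin diameter d = 8.756 mm = 0.008756 m. Contact area A = π·d²/4 = π·(0.008756 m)²/4 = 6.021e-05 m².
Expressed in SI base units: W = 35.49 N, H = 2.647e+08 Pa, K = 5.890e-06.
Archard relation: V = K·W·L/H = 5.890e-06 · 35.49 · 227.2 / 2.647e+08 = 1.794e-10 m³.
Wear depth h = V/A = 1.794e-10 / 6.021e-05 = 2.980e-06 m.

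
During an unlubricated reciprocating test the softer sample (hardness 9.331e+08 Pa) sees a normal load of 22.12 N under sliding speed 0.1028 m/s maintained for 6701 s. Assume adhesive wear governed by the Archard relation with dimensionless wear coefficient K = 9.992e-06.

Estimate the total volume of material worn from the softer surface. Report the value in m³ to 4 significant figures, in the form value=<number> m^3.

value=1.632e-10 m^3

Every step carries full float precision. Printed values are rounded — one final rounding to four significant digits.
Sliding distance L = v·t = 0.1028 m/s × 6701 s = 688.9 m.
In SI base units: W = 22.12 N, H = 9.331e+08 Pa, K = 9.992e-06.
Archard relation: V = K·W·L/H = 9.992e-06 · 22.12 · 688.9 / 9.331e+08 = 1.632e-10 m³.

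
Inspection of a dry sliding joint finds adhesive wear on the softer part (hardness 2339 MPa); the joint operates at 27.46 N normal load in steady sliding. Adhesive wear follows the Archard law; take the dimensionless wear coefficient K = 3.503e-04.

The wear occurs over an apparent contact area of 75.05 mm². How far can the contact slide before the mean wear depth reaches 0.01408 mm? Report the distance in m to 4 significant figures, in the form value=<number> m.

value=256.9 m

All working math maintains full float precision — intermediate values are displayed rounded. Rounded once at the end to 4 significant figures.
Convert: Hardness H = 2339 MPa = 2.339e+09 Pa.
Convert: Contact area A = 75.05 mm² = 7.505e-05 m².
Convert: Depth limit h_lim = 0.01408 mm = 1.408e-05 m.
In SI base units: W = 27.46 N, H = 2.339e+09 Pa, K = 3.503e-04.
Volume at the limit: V_lim = h_lim·A = 1.408e-05 · 7.505e-05 = 1.057e-09 m³.
Thus life L = V_lim·H/(K·W) = 1.057e-09 · 2.339e+09 / (3.503e-04 · 27.46) = 256.9 m.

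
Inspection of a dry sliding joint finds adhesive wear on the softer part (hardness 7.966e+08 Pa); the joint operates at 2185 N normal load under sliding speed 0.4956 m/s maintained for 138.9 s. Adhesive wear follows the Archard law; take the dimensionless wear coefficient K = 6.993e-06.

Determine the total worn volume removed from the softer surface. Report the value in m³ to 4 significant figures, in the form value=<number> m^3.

value=1.320e-09 m^3

Each operation keeps full precision — quoted intermediates are rounded. Rounded just once to four significant figures.
Convert: Sliding distance L = v·t = 0.4956 m/s × 138.9 s = 68.84 m.
Restated in SI base units: W = 2185 N, H = 7.966e+08 Pa, K = 6.993e-06.
Wear volume V = K·W·L/H = 6.993e-06 · 2185 · 68.84 / 7.966e+08 = 1.320e-09 m³.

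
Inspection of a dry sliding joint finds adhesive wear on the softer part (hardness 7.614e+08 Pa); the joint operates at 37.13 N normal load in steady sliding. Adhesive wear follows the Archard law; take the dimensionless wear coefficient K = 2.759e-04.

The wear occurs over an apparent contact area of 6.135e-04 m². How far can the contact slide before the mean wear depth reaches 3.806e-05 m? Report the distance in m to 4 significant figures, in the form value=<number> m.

Intermediate values are displayed rounded; all working math keeps full precision. Rounded once at the end, at four significant digits.
Expressed in SI base units: W = 37.13 N, H = 7.614e+08 Pa, K = 2.759e-04.
Wearable volume V_lim = h_lim·A = 3.806e-05 · 6.135e-04 = 2.335e-08 m³.
Sliding life L = V_lim·H/(K·W) = 2.335e-08 · 7.614e+08 / (2.759e-04 · 37.13) = 1735 m.

value=1735 m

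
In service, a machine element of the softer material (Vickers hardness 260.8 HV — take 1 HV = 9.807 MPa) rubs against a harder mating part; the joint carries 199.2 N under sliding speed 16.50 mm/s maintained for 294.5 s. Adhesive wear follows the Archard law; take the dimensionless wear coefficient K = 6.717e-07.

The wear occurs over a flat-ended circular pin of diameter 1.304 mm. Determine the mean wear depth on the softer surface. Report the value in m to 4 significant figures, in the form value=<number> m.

The computation keeps exact precision; intermediates are shown rounded. Rounded just once, at four significant digits.
Convert: Sliding speed v = 16.50 mm/s = 0.01650 m/s. Total distance L = v·t = 0.01650 m/s × 294.5 s = 4.859 m.
Convert: Hardness H = 260.8 HV × 9.807 MPa/HV = 2558 MPa = 2.558e+09 Pa.
Convert: Pin diameter d = 1.304 mm = 0.001304 m. Contact area A = π·d²/4 = π·(0.001304 m)²/4 = 1.336e-06 m².
In SI base units, W = 199.2 N, H = 2.558e+09 Pa, K = 6.717e-07.
Apply Archard: V = K·W·L/H = 6.717e-07 · 199.2 · 4.859 / 2.558e+09 = 2.542e-13 m³.
Depth h = V/A = 2.542e-13 / 1.336e-06 = 1.903e-07 m.

value=1.903e-07 m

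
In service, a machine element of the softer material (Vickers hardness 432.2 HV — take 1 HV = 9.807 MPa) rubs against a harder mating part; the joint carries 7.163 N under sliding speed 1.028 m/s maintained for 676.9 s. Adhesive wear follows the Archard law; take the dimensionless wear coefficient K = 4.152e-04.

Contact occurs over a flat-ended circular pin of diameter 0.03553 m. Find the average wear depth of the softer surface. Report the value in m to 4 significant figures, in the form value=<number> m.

value=4.925e-07 m

Intermediates are shown rounded — the algebra carries exact precision; rounded once at the end, at 4 significant digits.
Convert: Distance L = v·t = 1.028 m/s × 676.9 s = 695.9 m.
Convert: Hardness H = 432.2 HV × 9.807 MPa/HV = 4239 MPa = 4.239e+09 Pa.
Convert: Contact area A = π·d²/4 = π·(0.03553 m)²/4 = 9.915e-04 m².
Expressed in SI base units: W = 7.163 N, H = 4.239e+09 Pa, K = 4.152e-04.
Archard relation: V = K·W·L/H = 4.152e-04 · 7.163 · 695.9 / 4.239e+09 = 4.883e-10 m³.
Depth h = V/A = 4.883e-10 / 9.915e-04 = 4.925e-07 m.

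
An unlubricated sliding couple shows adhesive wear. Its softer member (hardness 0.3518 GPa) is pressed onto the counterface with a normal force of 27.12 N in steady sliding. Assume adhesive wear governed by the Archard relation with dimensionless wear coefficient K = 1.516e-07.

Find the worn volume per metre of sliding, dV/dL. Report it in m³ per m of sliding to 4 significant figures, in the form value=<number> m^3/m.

The intermediates are displayed rounded. The algebra maintains exact precision — one final rounding, at four significant figures.
Convert: Hardness H = 0.3518 GPa = 3.518e+08 Pa.
In SI base units, W = 27.12 N, H = 3.518e+08 Pa, K = 1.516e-07.
The wear rate dV/dL = K·W/H — distance-free: 1.516e-07 · 27.12 / 3.518e+08 = 1.169e-14 m³/m.

value=1.169e-14 m^3/m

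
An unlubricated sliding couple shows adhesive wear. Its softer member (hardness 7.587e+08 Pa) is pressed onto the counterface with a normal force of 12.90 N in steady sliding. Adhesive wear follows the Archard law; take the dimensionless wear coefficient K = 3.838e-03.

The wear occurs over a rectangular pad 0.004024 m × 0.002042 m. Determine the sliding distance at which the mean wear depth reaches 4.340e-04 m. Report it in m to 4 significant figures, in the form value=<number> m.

Intermediates appear rounded — each operation runs at exact precision, and a lone final rounding: four significant digits.
Contact area A = 0.004024 m × 0.002042 m = 8.217e-06 m².
Restated in SI base units: W = 12.90 N, H = 7.587e+08 Pa, K = 3.838e-03.
Wearable volume V_lim = h_lim·A = 4.340e-04 · 8.217e-06 = 3.566e-09 m³.
Thus life L = V_lim·H/(K·W) = 3.566e-09 · 7.587e+08 / (3.838e-03 · 12.90) = 54.65 m.

value=54.65 m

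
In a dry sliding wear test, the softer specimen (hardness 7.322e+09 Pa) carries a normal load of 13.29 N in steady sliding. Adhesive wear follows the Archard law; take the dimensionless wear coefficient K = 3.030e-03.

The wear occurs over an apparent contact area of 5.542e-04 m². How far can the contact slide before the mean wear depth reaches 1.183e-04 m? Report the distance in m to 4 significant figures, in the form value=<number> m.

value=1.192e+04 m

Each operation maintains full float precision — printed values are rounded, and a lone final rounding to 4 significant digits.
Working in SI base units: W = 13.29 N, H = 7.322e+09 Pa, K = 3.030e-03.
At the depth limit, V_lim = h_lim·A = 1.183e-04 · 5.542e-04 = 6.556e-08 m³.
Inverting, life L = V_lim·H/(K·W) = 6.556e-08 · 7.322e+09 / (3.030e-03 · 13.29) = 1.192e+04 m.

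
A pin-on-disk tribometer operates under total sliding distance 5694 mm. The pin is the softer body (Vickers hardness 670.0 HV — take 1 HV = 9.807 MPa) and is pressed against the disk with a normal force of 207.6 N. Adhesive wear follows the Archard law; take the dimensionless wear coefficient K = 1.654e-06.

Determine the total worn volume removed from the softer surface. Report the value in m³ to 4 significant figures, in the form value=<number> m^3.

Intermediates are shown rounded — all arithmetic maintains full precision. Rounded just once to four significant figures.
Convert: Path length L = 5694 mm = 5.694 m.
Convert: Hardness H = 670.0 HV × 9.807 MPa/HV = 6571 MPa = 6.571e+09 Pa.
Restated in SI base units: W = 207.6 N, H = 6.571e+09 Pa, K = 1.654e-06.
By Archard's law, V = K·W·L/H = 1.654e-06 · 207.6 · 5.694 / 6.571e+09 = 2.976e-13 m³.

value=2.976e-13 m^3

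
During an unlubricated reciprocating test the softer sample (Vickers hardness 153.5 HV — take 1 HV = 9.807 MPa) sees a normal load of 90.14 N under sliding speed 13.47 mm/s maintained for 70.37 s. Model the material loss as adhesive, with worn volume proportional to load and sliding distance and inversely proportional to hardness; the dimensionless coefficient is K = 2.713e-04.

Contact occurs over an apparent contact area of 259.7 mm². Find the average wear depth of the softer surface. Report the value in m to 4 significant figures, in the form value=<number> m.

value=5.929e-08 m

The algebra maintains exact precision, and the intermediates are shown rounded; a single final rounding: four significant figures.
Convert: Sliding speed v = 13.47 mm/s = 0.01347 m/s. Total distance L = v·t = 0.01347 m/s × 70.37 s = 0.9479 m.
Convert: Hardness H = 153.5 HV × 9.807 MPa/HV = 1505 MPa = 1.505e+09 Pa.
Convert: Contact area A = 259.7 mm² = 2.597e-04 m².
As SI base values: W = 90.14 N, H = 1.505e+09 Pa, K = 2.713e-04.
Volume removed: V = K·W·L/H = 2.713e-04 · 90.14 · 0.9479 / 1.505e+09 = 1.540e-11 m³.
Depth of wear h = V/A = 1.540e-11 / 2.597e-04 = 5.929e-08 m.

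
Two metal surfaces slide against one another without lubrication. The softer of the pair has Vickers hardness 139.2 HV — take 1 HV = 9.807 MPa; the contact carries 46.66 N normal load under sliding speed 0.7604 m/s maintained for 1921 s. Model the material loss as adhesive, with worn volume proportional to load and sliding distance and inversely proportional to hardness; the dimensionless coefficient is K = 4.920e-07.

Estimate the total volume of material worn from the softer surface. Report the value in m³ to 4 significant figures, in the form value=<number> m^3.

The intermediates are displayed rounded. All working math keeps exact precision, and one last rounding to 4 significant figures.
Sliding distance L = v·t = 0.7604 m/s × 1921 s = 1461 m.
Hardness H = 139.2 HV × 9.807 MPa/HV = 1365 MPa = 1.365e+09 Pa.
In SI base units: W = 46.66 N, H = 1.365e+09 Pa, K = 4.920e-07.
Volume removed: V = K·W·L/H = 4.920e-07 · 46.66 · 1461 / 1.365e+09 = 2.456e-11 m³.

value=2.456e-11 m^3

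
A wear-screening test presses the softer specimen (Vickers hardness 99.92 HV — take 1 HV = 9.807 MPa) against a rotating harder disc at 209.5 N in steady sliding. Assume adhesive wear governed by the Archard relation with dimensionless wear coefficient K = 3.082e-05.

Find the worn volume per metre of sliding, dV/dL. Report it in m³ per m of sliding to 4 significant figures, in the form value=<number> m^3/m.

value=6.589e-12 m^3/m

The intermediates are displayed rounded; all working math carries full precision. Rounded just once to four significant digits.
Hardness H = 99.92 HV × 9.807 MPa/HV = 979.9 MPa = 9.799e+08 Pa.
Collected in SI base units: W = 209.5 N, H = 9.799e+08 Pa, K = 3.082e-05.
Volumetric rate dV/dL = K·W/H, per unit distance: 3.082e-05 · 209.5 / 9.799e+08 = 6.589e-12 m³/m.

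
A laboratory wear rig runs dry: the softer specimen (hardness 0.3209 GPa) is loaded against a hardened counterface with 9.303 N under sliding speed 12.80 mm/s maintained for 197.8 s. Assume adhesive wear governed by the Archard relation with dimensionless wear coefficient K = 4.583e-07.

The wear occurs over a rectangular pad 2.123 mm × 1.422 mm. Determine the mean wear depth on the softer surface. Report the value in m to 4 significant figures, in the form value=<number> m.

The intermediates are shown rounded; every step runs at exact precision. Rounded just once to 4 significant figures.
Sliding speed v = 12.80 mm/s = 0.01280 m/s. Total distance L = v·t = 0.01280 m/s × 197.8 s = 2.532 m.
Hardness H = 0.3209 GPa = 3.209e+08 Pa.
Pad sides 2.123 mm × 1.422 mm = 0.002123 m × 0.001422 m. Contact area A = 0.002123 m × 0.001422 m = 3.019e-06 m².
As SI base values: W = 9.303 N, H = 3.209e+08 Pa, K = 4.583e-07.
Volume removed: V = K·W·L/H = 4.583e-07 · 9.303 · 2.532 / 3.209e+08 = 3.364e-14 m³.
Mean depth h = V/A = 3.364e-14 / 3.019e-06 = 1.114e-08 m.

value=1.114e-08 m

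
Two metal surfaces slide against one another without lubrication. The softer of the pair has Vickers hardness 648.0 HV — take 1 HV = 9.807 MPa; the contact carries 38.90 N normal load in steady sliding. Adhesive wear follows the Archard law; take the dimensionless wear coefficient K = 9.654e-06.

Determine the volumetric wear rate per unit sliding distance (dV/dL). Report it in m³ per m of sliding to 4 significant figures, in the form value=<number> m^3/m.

value=5.909e-14 m^3/m

The intermediates are shown rounded — all arithmetic keeps full precision; a lone final rounding, at four significant digits.
Hardness H = 648.0 HV × 9.807 MPa/HV = 6355 MPa = 6.355e+09 Pa.
Working in SI base units: W = 38.90 N, H = 6.355e+09 Pa, K = 9.654e-06.
Wear rate dV/dL = K·W/H, per unit distance: 9.654e-06 · 38.90 / 6.355e+09 = 5.909e-14 m³/m.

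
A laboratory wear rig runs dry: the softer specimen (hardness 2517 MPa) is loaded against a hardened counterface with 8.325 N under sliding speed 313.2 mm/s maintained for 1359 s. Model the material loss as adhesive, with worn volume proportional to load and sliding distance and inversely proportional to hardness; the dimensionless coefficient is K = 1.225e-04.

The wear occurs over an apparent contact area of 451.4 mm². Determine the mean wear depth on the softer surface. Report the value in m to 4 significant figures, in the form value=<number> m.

Displayed values are rounded — all arithmetic holds exact precision; one last rounding to 4 significant figures.
Sliding speed v = 313.2 mm/s = 0.3132 m/s. Distance L = v·t = 0.3132 m/s × 1359 s = 425.6 m.
Hardness H = 2517 MPa = 2.517e+09 Pa.
Contact area A = 451.4 mm² = 4.514e-04 m².
In SI base units: W = 8.325 N, H = 2.517e+09 Pa, K = 1.225e-04.
By Archard's law, V = K·W·L/H = 1.225e-04 · 8.325 · 425.6 / 2.517e+09 = 1.725e-10 m³.
Depth of wear h = V/A = 1.725e-10 / 4.514e-04 = 3.820e-07 m.

value=3.820e-07 m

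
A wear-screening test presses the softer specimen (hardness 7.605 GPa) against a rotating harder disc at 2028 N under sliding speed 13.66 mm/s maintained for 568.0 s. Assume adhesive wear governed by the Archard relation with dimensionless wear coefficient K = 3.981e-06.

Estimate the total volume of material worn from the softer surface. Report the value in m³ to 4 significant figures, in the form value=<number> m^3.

value=8.237e-12 m^3

Shown intermediates are rounded, and the computation runs at full precision, and a single final rounding, at 4 significant figures.
Convert: Sliding speed v = 13.66 mm/s = 0.01366 m/s. Distance covered L = v·t = 0.01366 m/s × 568.0 s = 7.759 m.
Convert: Hardness H = 7.605 GPa = 7.605e+09 Pa.
As SI base values: W = 2028 N, H = 7.605e+09 Pa, K = 3.981e-06.
Wear volume V = K·W·L/H = 3.981e-06 · 2028 · 7.759 / 7.605e+09 = 8.237e-12 m³.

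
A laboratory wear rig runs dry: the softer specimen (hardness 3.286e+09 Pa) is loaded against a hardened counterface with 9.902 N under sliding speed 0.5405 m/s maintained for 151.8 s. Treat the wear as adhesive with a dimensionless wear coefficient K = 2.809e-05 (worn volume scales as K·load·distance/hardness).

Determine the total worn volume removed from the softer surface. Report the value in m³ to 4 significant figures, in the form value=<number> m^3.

Intermediates are printed rounded, and every step holds full precision. Rounded once at the end, at 4 significant digits.
Convert: Distance L = v·t = 0.5405 m/s × 151.8 s = 82.05 m.
SI base units throughout: W = 9.902 N, H = 3.286e+09 Pa, K = 2.809e-05.
The Archard volume V = K·W·L/H = 2.809e-05 · 9.902 · 82.05 / 3.286e+09 = 6.945e-12 m³.

value=6.945e-12 m^3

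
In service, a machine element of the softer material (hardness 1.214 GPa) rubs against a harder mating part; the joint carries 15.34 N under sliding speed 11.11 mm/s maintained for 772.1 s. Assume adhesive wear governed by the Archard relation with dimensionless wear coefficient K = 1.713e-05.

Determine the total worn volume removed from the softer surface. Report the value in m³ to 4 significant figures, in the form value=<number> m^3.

The intermediates are shown rounded — all arithmetic keeps exact precision. Rounded once at the end to 4 significant figures.
Convert: Sliding speed v = 11.11 mm/s = 0.01111 m/s. Total distance L = v·t = 0.01111 m/s × 772.1 s = 8.578 m.
Convert: Hardness H = 1.214 GPa = 1.214e+09 Pa.
Collected in SI base units: W = 15.34 N, H = 1.214e+09 Pa, K = 1.713e-05.
Apply Archard: V = K·W·L/H = 1.713e-05 · 15.34 · 8.578 / 1.214e+09 = 1.857e-12 m³.

value=1.857e-12 m^3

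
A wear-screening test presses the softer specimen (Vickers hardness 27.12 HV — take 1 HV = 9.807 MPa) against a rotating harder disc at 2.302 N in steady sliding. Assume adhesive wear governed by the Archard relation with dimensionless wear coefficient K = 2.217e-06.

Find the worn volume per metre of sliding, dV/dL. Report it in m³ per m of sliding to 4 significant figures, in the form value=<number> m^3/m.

value=1.919e-14 m^3/m

Intermediate values are shown rounded — every step keeps full precision. Rounded once at the end, at four significant figures.
Convert: Hardness H = 27.12 HV × 9.807 MPa/HV = 266.0 MPa = 2.660e+08 Pa.
Restated in SI base units: W = 2.302 N, H = 2.660e+08 Pa, K = 2.217e-06.
Rate of wear dV/dL = K·W/H — distance-free: 2.217e-06 · 2.302 / 2.660e+08 = 1.919e-14 m³/m.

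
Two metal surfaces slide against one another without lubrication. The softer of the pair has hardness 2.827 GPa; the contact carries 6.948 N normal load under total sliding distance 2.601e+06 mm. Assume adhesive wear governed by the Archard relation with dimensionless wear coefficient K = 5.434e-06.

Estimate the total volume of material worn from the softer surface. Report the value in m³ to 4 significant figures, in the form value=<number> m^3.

value=3.474e-11 m^3

The intermediates are printed rounded — all arithmetic holds full precision, and one final rounding, at 4 significant figures.
Convert: Distance covered L = 2.601e+06 mm = 2601 m.
Convert: Hardness H = 2.827 GPa = 2.827e+09 Pa.
Restated in SI base units: W = 6.948 N, H = 2.827e+09 Pa, K = 5.434e-06.
Archard relation: V = K·W·L/H = 5.434e-06 · 6.948 · 2601 / 2.827e+09 = 3.474e-11 m³.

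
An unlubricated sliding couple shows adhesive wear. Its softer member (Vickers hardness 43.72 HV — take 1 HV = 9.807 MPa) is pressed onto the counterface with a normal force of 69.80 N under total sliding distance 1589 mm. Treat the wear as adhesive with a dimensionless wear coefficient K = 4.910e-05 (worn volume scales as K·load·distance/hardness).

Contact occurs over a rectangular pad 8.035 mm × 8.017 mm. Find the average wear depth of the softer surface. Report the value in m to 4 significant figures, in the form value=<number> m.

value=1.972e-07 m

All arithmetic runs at full float precision; the intermediates are displayed rounded; rounded just once: four significant digits.
Distance covered L = 1589 mm = 1.589 m.
Hardness H = 43.72 HV × 9.807 MPa/HV = 428.8 MPa = 4.288e+08 Pa.
Pad sides 8.035 mm × 8.017 mm = 0.008035 m × 0.008017 m. Contact area A = 0.008035 m × 0.008017 m = 6.442e-05 m².
Expressed in SI base units: W = 69.80 N, H = 4.288e+08 Pa, K = 4.910e-05.
Archard volume V = K·W·L/H = 4.910e-05 · 69.80 · 1.589 / 4.288e+08 = 1.270e-11 m³.
Mean depth h = V/A = 1.270e-11 / 6.442e-05 = 1.972e-07 m.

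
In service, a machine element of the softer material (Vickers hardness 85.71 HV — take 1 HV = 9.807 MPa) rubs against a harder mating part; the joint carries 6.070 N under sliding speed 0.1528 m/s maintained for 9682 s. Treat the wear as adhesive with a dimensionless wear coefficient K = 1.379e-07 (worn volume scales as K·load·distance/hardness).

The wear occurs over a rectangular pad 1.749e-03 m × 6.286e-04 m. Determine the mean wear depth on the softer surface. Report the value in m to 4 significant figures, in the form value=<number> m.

Intermediates are displayed rounded. The algebra runs at full float precision — one final rounding, at 4 significant digits.
Convert: The distance L = v·t = 0.1528 m/s × 9682 s = 1479 m.
Convert: Hardness H = 85.71 HV × 9.807 MPa/HV = 840.6 MPa = 8.406e+08 Pa.
Convert: Contact area A = 1.749e-03 m × 6.286e-04 m = 1.099e-06 m².
Collected in SI base units: W = 6.070 N, H = 8.406e+08 Pa, K = 1.379e-07.
Archard volume V = K·W·L/H = 1.379e-07 · 6.070 · 1479 / 8.406e+08 = 1.473e-12 m³.
Depth of wear h = V/A = 1.473e-12 / 1.099e-06 = 1.340e-06 m.

value=1.340e-06 m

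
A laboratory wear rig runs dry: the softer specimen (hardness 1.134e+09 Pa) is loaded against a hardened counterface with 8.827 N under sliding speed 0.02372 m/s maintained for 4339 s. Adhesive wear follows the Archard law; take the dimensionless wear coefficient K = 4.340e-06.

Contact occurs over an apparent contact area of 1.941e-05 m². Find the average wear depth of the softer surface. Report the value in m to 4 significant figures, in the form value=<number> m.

value=1.791e-07 m

All working math carries full precision — intermediate values are printed rounded; rounded just once, at 4 significant digits.
Total distance L = v·t = 0.02372 m/s × 4339 s = 102.9 m.
Working in SI base units: W = 8.827 N, H = 1.134e+09 Pa, K = 4.340e-06.
By Archard's law, V = K·W·L/H = 4.340e-06 · 8.827 · 102.9 / 1.134e+09 = 3.477e-12 m³.
Mean depth h = V/A = 3.477e-12 / 1.941e-05 = 1.791e-07 m.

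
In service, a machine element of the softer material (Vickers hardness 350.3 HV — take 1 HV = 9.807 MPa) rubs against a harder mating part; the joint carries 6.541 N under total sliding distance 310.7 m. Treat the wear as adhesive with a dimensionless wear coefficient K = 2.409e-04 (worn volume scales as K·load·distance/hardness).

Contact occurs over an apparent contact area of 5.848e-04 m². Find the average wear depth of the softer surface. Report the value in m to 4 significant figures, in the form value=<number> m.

Shown intermediates are rounded — all working math maintains full precision. Rounded once at the end to 4 significant digits.
Convert: Hardness H = 350.3 HV × 9.807 MPa/HV = 3435 MPa = 3.435e+09 Pa.
SI base units throughout: W = 6.541 N, H = 3.435e+09 Pa, K = 2.409e-04.
Archard volume V = K·W·L/H = 2.409e-04 · 6.541 · 310.7 / 3.435e+09 = 1.425e-10 m³.
Mean wear depth h = V/A = 1.425e-10 / 5.848e-04 = 2.437e-07 m.

value=2.437e-07 m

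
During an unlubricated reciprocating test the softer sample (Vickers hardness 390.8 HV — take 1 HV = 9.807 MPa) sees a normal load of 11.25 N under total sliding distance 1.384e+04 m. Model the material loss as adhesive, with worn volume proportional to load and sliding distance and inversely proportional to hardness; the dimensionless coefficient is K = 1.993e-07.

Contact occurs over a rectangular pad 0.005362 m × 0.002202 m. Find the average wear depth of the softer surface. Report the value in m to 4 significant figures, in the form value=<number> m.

The intermediates are printed rounded. All working math carries full float precision, and one last rounding to 4 significant figures.
Hardness H = 390.8 HV × 9.807 MPa/HV = 3833 MPa = 3.833e+09 Pa.
Contact area A = 0.005362 m × 0.002202 m = 1.181e-05 m².
Expressed in SI base units: W = 11.25 N, H = 3.833e+09 Pa, K = 1.993e-07.
Wear volume V = K·W·L/H = 1.993e-07 · 11.25 · 1.384e+04 / 3.833e+09 = 8.097e-12 m³.
Average depth h = V/A = 8.097e-12 / 1.181e-05 = 6.857e-07 m.

value=6.857e-07 m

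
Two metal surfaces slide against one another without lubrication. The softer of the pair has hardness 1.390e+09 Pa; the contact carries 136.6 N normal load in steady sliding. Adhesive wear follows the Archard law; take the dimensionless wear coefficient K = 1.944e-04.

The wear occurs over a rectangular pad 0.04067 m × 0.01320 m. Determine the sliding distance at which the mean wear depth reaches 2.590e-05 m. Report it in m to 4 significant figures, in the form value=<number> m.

value=727.8 m

Quoted intermediates are rounded. The algebra maintains full float precision, and a single final rounding: four significant digits.
Contact area A = 0.04067 m × 0.01320 m = 5.368e-04 m².
Collected in SI base units: W = 136.6 N, H = 1.390e+09 Pa, K = 1.944e-04.
Wearable volume V_lim = h_lim·A = 2.590e-05 · 5.368e-04 = 1.390e-08 m³.
Thus life L = V_lim·H/(K·W) = 1.390e-08 · 1.390e+09 / (1.944e-04 · 136.6) = 727.8 m.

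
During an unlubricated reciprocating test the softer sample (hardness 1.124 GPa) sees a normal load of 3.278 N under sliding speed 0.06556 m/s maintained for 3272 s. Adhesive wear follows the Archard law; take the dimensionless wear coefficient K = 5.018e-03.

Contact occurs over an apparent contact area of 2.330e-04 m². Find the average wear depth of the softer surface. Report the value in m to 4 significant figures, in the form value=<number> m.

Every step keeps exact precision — shown intermediates are rounded; one final rounding to 4 significant figures.
Convert: Total distance L = v·t = 0.06556 m/s × 3272 s = 214.5 m.
Convert: Hardness H = 1.124 GPa = 1.124e+09 Pa.
In SI base units: W = 3.278 N, H = 1.124e+09 Pa, K = 5.018e-03.
Archard relation: V = K·W·L/H = 5.018e-03 · 3.278 · 214.5 / 1.124e+09 = 3.139e-09 m³.
Wear depth h = V/A = 3.139e-09 / 2.330e-04 = 1.347e-05 m.

value=1.347e-05 m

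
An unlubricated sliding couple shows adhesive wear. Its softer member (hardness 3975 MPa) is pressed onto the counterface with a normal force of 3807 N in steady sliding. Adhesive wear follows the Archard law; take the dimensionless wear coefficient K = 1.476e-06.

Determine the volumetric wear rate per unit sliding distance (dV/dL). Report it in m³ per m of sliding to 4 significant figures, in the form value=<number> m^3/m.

Shown intermediates are rounded, and all arithmetic holds full float precision; rounded just once to 4 significant digits.
Hardness H = 3975 MPa = 3.975e+09 Pa.
As SI base values: W = 3807 N, H = 3.975e+09 Pa, K = 1.476e-06.
The wear rate dV/dL = K·W/H — distance-free: 1.476e-06 · 3807 / 3.975e+09 = 1.414e-12 m³/m.

value=1.414e-12 m^3/m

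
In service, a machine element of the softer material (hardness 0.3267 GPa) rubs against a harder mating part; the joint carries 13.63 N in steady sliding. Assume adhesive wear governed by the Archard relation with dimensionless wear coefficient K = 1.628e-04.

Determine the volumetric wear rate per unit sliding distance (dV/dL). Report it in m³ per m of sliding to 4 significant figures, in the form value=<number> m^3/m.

value=6.792e-12 m^3/m

The algebra maintains full float precision. Intermediates appear rounded. Rounded once at the end: 4 significant figures.
Hardness H = 0.3267 GPa = 3.267e+08 Pa.
Collected in SI base units: W = 13.63 N, H = 3.267e+08 Pa, K = 1.628e-04.
Sliding wear rate dV/dL = K·W/H: 1.628e-04 · 13.63 / 3.267e+08 = 6.792e-12 m³/m.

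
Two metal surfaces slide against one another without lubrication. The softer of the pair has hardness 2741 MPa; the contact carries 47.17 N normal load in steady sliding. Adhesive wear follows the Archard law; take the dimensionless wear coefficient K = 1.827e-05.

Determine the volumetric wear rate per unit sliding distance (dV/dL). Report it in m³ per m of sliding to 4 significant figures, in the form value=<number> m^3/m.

value=3.144e-13 m^3/m

Printed values are rounded — all arithmetic keeps full precision. Rounded once at the end: four significant digits.
Convert: Hardness H = 2741 MPa = 2.741e+09 Pa.
As SI base values: W = 47.17 N, H = 2.741e+09 Pa, K = 1.827e-05.
The wear rate dV/dL = K·W/H, per unit distance: 1.827e-05 · 47.17 / 2.741e+09 = 3.144e-13 m³/m.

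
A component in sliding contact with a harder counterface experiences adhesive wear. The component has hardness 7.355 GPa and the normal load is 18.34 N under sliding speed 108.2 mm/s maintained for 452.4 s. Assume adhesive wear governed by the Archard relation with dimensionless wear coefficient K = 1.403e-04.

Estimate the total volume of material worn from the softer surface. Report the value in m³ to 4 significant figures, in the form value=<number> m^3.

The intermediates are printed rounded; the computation holds full float precision; rounded once at the end: 4 significant digits.
Sliding speed v = 108.2 mm/s = 0.1082 m/s. Sliding distance L = v·t = 0.1082 m/s × 452.4 s = 48.95 m.
Hardness H = 7.355 GPa = 7.355e+09 Pa.
Working in SI base units: W = 18.34 N, H = 7.355e+09 Pa, K = 1.403e-04.
By Archard's law, V = K·W·L/H = 1.403e-04 · 18.34 · 48.95 / 7.355e+09 = 1.712e-11 m³.

value=1.712e-11 m^3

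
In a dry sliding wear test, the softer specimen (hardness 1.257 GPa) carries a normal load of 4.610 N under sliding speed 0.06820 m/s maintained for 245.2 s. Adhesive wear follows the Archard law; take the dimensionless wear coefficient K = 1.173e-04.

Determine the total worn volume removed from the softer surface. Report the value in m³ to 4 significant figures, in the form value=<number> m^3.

Every step holds full float precision. The intermediates are printed rounded. Rounded once at the end, at four significant digits.
Convert: Path length L = v·t = 0.06820 m/s × 245.2 s = 16.72 m.
Convert: Hardness H = 1.257 GPa = 1.257e+09 Pa.
In SI base units, W = 4.610 N, H = 1.257e+09 Pa, K = 1.173e-04.
Volume removed: V = K·W·L/H = 1.173e-04 · 4.610 · 16.72 / 1.257e+09 = 7.194e-12 m³.

value=7.194e-12 m^3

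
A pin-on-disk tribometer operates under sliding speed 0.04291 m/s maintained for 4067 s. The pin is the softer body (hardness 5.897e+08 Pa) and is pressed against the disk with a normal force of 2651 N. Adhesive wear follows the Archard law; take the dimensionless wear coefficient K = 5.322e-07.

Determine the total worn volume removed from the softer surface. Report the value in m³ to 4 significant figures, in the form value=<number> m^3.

value=4.175e-10 m^3

All arithmetic maintains full float precision — quoted intermediates are rounded, and rounded just once, at 4 significant figures.
Convert: Distance L = v·t = 0.04291 m/s × 4067 s = 174.5 m.
In SI base units, W = 2651 N, H = 5.897e+08 Pa, K = 5.322e-07.
Archard relation: V = K·W·L/H = 5.322e-07 · 2651 · 174.5 / 5.897e+08 = 4.175e-10 m³.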